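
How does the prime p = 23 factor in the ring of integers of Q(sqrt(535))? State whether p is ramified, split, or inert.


K = Q(sqrt(535)). Since d mod 4 = 3, disc(K) = 2140.
Check p | disc: 2140 mod 23 = 1.
p does not divide disc. Compute Legendre symbol (d/p):
6^((23-1)/2) mod 23 = 1
(d/p) = 1, so p splits: (p) = P*P' with e=1, f=1, g=2.
Therefore p is split.

split


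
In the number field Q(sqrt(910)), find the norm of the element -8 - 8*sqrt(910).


N(a + b*sqrt(d)) = a^2 - d*b^2
= (-8)^2 - (910)*(-8)^2
= 64 - 58240
= -58176

-58176


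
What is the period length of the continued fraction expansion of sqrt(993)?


Run the CF algorithm for sqrt(993).
a_0 = floor(sqrt(993)) = 31; set m_0=0, q_0=1.
Recurrence: m' = q*a - m,  q' = (d - m'^2)/q,  a' = floor((a_0 + m')/q').
  step 1: m=31, q=32, a=1
  step 2: m=1, q=31, a=1
  step 3: m=30, q=3, a=20
  step 4: m=30, q=31, a=1
  step 5: m=1, q=32, a=1
  step 6: m=31, q=1, a=62
a_6 = 2*a_0 = 62, so the period closes here.
sqrt(993) = [31; 1, 1, 20, 1, 1, 62]
Period length = 6

6


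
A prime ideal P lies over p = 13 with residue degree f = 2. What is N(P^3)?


N(P^a) = p^(a*f)
= 13^(3*2)
= 13^6
= 4826809

4826809


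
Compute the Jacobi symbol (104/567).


Compute (104/567) via quadratic reciprocity:
  pull out 2: (2/567) = +1  (since 567 mod 8 = 7)
  pull out 2: (2/567) = +1  (since 567 mod 8 = 7)
  pull out 2: (2/567) = +1  (since 567 mod 8 = 7)
  reciprocity: (13/567) -> +(567/13)
  reduce: (8/13)
  pull out 2: (2/13) = -1  (since 13 mod 8 = 5)
  pull out 2: (2/13) = -1  (since 13 mod 8 = 5)
  pull out 2: (2/13) = -1  (since 13 mod 8 = 5)
  (1/13) = 1
Product of signs = -1

-1


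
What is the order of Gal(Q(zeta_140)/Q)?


|Gal(Q(zeta_140)/Q)| = phi(140)
= 48

48


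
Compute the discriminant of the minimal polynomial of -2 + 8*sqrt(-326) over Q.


The element -2 + 8*sqrt(-326) has minimal polynomial:
x^2 + 4*x + 20868
Discriminant = (4)^2 - 4*(20868)
= 16 - 83472
= -83456

-83456


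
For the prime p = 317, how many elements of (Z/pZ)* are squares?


For prime p, the number of non-zero quadratic residues is (p-1)/2.
= (317-1)/2
= 158

158


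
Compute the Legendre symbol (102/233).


p = 233 is prime, so compute (102/233) with the reciprocity algorithm (Jacobi-symbol steps: pull out 2s via (2/n), flip via reciprocity, reduce):
  pull out 2: (2/233) = +1  (since 233 mod 8 = 1)
  reciprocity: (51/233) -> +(233/51)
  reduce: (29/51)
  reciprocity: (29/51) -> +(51/29)
  reduce: (22/29)
  pull out 2: (2/29) = -1  (since 29 mod 8 = 5)
  reciprocity: (11/29) -> +(29/11)
  reduce: (7/11)
  reciprocity: (7/11) -> -(11/7)
  reduce: (4/7)
  pull out 2: (2/7) = +1  (since 7 mod 8 = 7)
  pull out 2: (2/7) = +1  (since 7 mod 8 = 7)
  (1/7) = 1
Product of signs = 1
(102/233) = 1

1


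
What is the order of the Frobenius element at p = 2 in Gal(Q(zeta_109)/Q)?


The Frobenius at p in Gal(Q(zeta_n)/Q) = (Z/nZ)* is the class of p, so its order is ord_109(2), the smallest k >= 1 with 2^k = 1 mod 109.
n = 109 = 109, phi(109) = 108; the order divides phi(n).
Divisors of 108: 1, 2, 3, 4, 6, 9, 12, 18, 27, 36, 54, 108
Repeated squaring mod 109: 2^1 = 2, 2^2 = 4, 2^4 = 16, 2^8 = 38, 2^16 = 27, 2^32 = 75, 2^64 = 66
Test divisors in increasing order:
  k=1: 2^1 = 2 mod 109
  k=2: 2^2 = 4 mod 109
  k=3: 2^3 = 4 * 2 = 8 mod 109
  k=4: 2^4 = 16 mod 109
  k=6: 2^6 = 16 * 4 = 64 mod 109
  k=9: 2^9 = 38 * 2 = 76 mod 109
  k=12: 2^12 = 38 * 16 = 63 mod 109
  k=18: 2^18 = 27 * 4 = 108 mod 109
  k=27: 2^27 = 27 * 38 * 4 * 2 = 33 mod 109
  k=36: 2^36 = 75 * 16 = 1 mod 109  <- first divisor giving 1
Order = 36

36


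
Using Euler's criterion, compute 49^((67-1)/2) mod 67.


p = 67 is prime and the exponent is (p-1)/2 = 33, so by Euler's criterion 49^33 = (49/67) = +1 or -1 mod 67.
Compute by square-and-multiply:
  33 = 32 + 1 (binary 100001)
  Repeated squaring mod 67: 49^1 = 49, 49^2 = 56, 49^4 = 54, 49^8 = 35, 49^16 = 19, 49^32 = 26
  49^33 = 49^32 * 49^1 = 26 * 49 mod 67
    26 * 49 = 1274 = 1 mod 67
  49^33 = 1 mod 67
Result 1: 49 is a quadratic residue mod 67.
49^33 mod 67 = 1

1


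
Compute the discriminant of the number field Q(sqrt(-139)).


For K = Q(sqrt(d)) with d squarefree: disc(K) = d if d = 1 mod 4, and disc(K) = 4d if d = 2 or 3 mod 4.
Here d = -139, and d mod 4 = 1.
d = 1 mod 4 (O_K = Z[(1+sqrt(d))/2]), so disc(K) = d = -139

-139


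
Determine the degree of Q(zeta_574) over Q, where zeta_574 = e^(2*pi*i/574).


The degree equals Euler's totient phi(574).
574 = 2 * 7 * 41
phi(574) = 240

240


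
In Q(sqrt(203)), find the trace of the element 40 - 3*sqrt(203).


Tr(a + b*sqrt(d)) = (a + b*sqrt(d)) + (a - b*sqrt(d)) = 2a
= 2 * (40)
= 80

80


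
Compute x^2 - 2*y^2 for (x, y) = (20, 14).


x^2 - d*y^2
= 20^2 - 2*14^2
= 400 - 392
= 8

8


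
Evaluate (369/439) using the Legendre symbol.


p = 439 is prime, so compute (369/439) with the reciprocity algorithm (Jacobi-symbol steps: pull out 2s via (2/n), flip via reciprocity, reduce):
  reciprocity: (369/439) -> +(439/369)
  reduce: (70/369)
  pull out 2: (2/369) = +1  (since 369 mod 8 = 1)
  reciprocity: (35/369) -> +(369/35)
  reduce: (19/35)
  reciprocity: (19/35) -> -(35/19)
  reduce: (16/19)
  pull out 2: (2/19) = -1  (since 19 mod 8 = 3)
  pull out 2: (2/19) = -1  (since 19 mod 8 = 3)
  pull out 2: (2/19) = -1  (since 19 mod 8 = 3)
  pull out 2: (2/19) = -1  (since 19 mod 8 = 3)
  (1/19) = 1
Product of signs = -1
(369/439) = -1

-1


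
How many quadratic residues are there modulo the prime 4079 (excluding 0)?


For prime p, the number of non-zero quadratic residues is (p-1)/2.
= (4079-1)/2
= 2039

2039


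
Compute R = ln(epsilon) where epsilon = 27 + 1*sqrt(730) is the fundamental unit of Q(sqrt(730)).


epsilon = 27 + 1*sqrt(730)
= 54.0185
R = ln(54.0185)
= 3.9893

3.9893


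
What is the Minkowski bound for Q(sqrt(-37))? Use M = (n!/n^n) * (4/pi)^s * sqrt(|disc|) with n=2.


d = -37, d mod 4 = 3, so disc(K) = 4d = -148; |disc(K)| = 148
Imaginary quadratic field, so n = 2, s = r2 = 1, r1 = 0
M = (n!/n^n) * (4/pi)^s * sqrt(|disc(K)|) = (2!/2^2) * (4/pi)^1 * sqrt(148)
= 0.5 * 1.273240 * 12.165525
= 7.7448

7.7448


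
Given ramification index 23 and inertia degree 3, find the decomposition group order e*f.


|D_P| = e * f
= 23 * 3
= 69

69


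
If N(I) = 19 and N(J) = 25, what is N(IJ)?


N(IJ) = N(I) * N(J)
= 19 * 25
= 475

475


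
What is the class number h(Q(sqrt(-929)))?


K = Q(sqrt(-929)). d mod 4 = 3, so D = disc(K) = 4d = -3716
h(K) equals the number of primitive reduced positive-definite forms (a, b, c) = a*x^2 + b*x*y + c*y^2 with b^2 - 4ac = D,
where reduced means |b| <= a <= c, with b >= 0 whenever |b| = a or a = c, and primitive means gcd(a, b, c) = 1.
Reduced forces 3a^2 <= |D| = 3716, so 1 <= a <= 35; b must have the parity of D, and c = (b^2 - D)/(4a) must be an integer >= a.
Enumerate a = 1..35, b in [-a, a]:
  a=1: (1, 0, 929)  [1]
  a=2: (2, 2, 465)  [1]
  a=3: (3, -2, 310), (3, 2, 310)  [2]
  a=4: none
  a=5: (5, -2, 186), (5, 2, 186)  [2]
  a=6: (6, -2, 155), (6, 2, 155)  [2]
  a=7: (7, -6, 134), (7, 6, 134)  [2]
  a=8: none
  a=9: (9, -8, 105), (9, 8, 105)  [2]
  a=10: (10, -2, 93), (10, 2, 93)  [2]
  a=11..13: none
  a=14: (14, -6, 67), (14, 6, 67)  [2]
  a=15: (15, -8, 63), (15, -2, 62), (15, 2, 62), (15, 8, 63)  [4]
  a=16..17: none
  a=18: (18, -10, 53), (18, 10, 53)  [2]
  a=19..20: none
  a=21: (21, -20, 49), (21, -8, 45), (21, 8, 45), (21, 20, 49)  [4]
  a=22..24: none
  a=25: (25, -22, 42), (25, 22, 42)  [2]
  a=26: none
  a=27: (27, -8, 35), (27, 8, 35)  [2]
  a=28: none
  a=29: (29, -24, 37), (29, 24, 37)  [2]
  a=30: (30, -22, 35), (30, -2, 31), (30, 2, 31), (30, 22, 35)  [4]
  a=31..35: none
Total reduced forms: 1 + 1 + 2 + 2 + 2 + 2 + 2 + 2 + 2 + 4 + 2 + 4 + 2 + 2 + 2 + 4 = 36
h = 36

36


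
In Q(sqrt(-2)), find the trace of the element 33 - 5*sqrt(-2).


Tr(a + b*sqrt(d)) = (a + b*sqrt(d)) + (a - b*sqrt(d)) = 2a
= 2 * (33)
= 66

66


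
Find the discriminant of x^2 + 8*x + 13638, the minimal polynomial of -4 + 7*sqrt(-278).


The element -4 + 7*sqrt(-278) has minimal polynomial:
x^2 + 8*x + 13638
Discriminant = (8)^2 - 4*(13638)
= 64 - 54552
= -54488

-54488


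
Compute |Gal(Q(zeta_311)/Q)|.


|Gal(Q(zeta_311)/Q)| = phi(311)
= 310

310


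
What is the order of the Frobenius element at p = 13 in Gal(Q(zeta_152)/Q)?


The Frobenius at p in Gal(Q(zeta_n)/Q) = (Z/nZ)* is the class of p, so its order is ord_152(13), the smallest k >= 1 with 13^k = 1 mod 152.
n = 152 = 2^3 * 19, phi(152) = 72; the order divides phi(n).
Divisors of 72: 1, 2, 3, 4, 6, 8, 9, 12, 18, 24, 36, 72
Repeated squaring mod 152: 13^1 = 13, 13^2 = 17, 13^4 = 137, 13^8 = 73, 13^16 = 9, 13^32 = 81, 13^64 = 25
Test divisors in increasing order:
  k=1: 13^1 = 13 mod 152
  k=2: 13^2 = 17 mod 152
  k=3: 13^3 = 17 * 13 = 69 mod 152
  k=4: 13^4 = 137 mod 152
  k=6: 13^6 = 137 * 17 = 49 mod 152
  k=8: 13^8 = 73 mod 152
  k=9: 13^9 = 73 * 13 = 37 mod 152
  k=12: 13^12 = 73 * 137 = 121 mod 152
  k=18: 13^18 = 9 * 17 = 1 mod 152  <- first divisor giving 1
Order = 18

18


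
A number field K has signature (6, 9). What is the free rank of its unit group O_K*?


By Dirichlet's unit theorem:
rank = r1 + r2 - 1
= 6 + 9 - 1
= 14

14


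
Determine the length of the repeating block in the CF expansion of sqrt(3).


Run the CF algorithm for sqrt(3).
a_0 = floor(sqrt(3)) = 1; set m_0=0, q_0=1.
Recurrence: m' = q*a - m,  q' = (d - m'^2)/q,  a' = floor((a_0 + m')/q').
  step 1: m=1, q=2, a=1
  step 2: m=1, q=1, a=2
a_2 = 2*a_0 = 2, so the period closes here.
sqrt(3) = [1; 1, 2]
Period length = 2

2


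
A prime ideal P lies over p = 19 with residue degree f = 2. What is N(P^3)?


N(P^a) = p^(a*f)
= 19^(3*2)
= 19^6
= 47045881

47045881


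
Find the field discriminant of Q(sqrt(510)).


For K = Q(sqrt(d)) with d squarefree: disc(K) = d if d = 1 mod 4, and disc(K) = 4d if d = 2 or 3 mod 4.
Here d = 510, and d mod 4 = 2.
d = 2 mod 4, not 1 (O_K = Z[sqrt(d)]), so disc(K) = 4d = 4 * (510) = 2040

2040


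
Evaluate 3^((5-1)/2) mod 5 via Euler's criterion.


p = 5 is prime and the exponent is (p-1)/2 = 2, so by Euler's criterion 3^2 = (3/5) = +1 or -1 mod 5.
Compute by square-and-multiply:
  2 = 2 (binary 10)
  Repeated squaring mod 5: 3^1 = 3, 3^2 = 4
  3^2 = 4 mod 5
Result 4 = p - 1 = -1 mod 5: 3 is a quadratic non-residue mod 5. As a residue in [0, p-1] the value is 4.
3^2 mod 5 = 4

4


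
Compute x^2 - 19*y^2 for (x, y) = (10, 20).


x^2 - d*y^2
= 10^2 - 19*20^2
= 100 - 7600
= -7500

-7500


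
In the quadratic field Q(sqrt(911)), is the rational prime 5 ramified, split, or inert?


K = Q(sqrt(911)). Since d mod 4 = 3, disc(K) = 3644.
Check p | disc: 3644 mod 5 = 4.
p does not divide disc. Compute Legendre symbol (d/p):
1^((5-1)/2) mod 5 = 1
(d/p) = 1, so p splits: (p) = P*P' with e=1, f=1, g=2.
Therefore p is split.

split


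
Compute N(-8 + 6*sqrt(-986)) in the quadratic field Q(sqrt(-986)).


N(a + b*sqrt(d)) = a^2 - d*b^2
= (-8)^2 - (-986)*(6)^2
= 64 + 35496
= 35560

35560


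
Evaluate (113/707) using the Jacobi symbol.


Compute (113/707) via quadratic reciprocity:
  reciprocity: (113/707) -> +(707/113)
  reduce: (29/113)
  reciprocity: (29/113) -> +(113/29)
  reduce: (26/29)
  pull out 2: (2/29) = -1  (since 29 mod 8 = 5)
  reciprocity: (13/29) -> +(29/13)
  reduce: (3/13)
  reciprocity: (3/13) -> +(13/3)
  reduce: (1/3)
  (1/3) = 1
Product of signs = -1

-1


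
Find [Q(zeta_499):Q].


The degree equals Euler's totient phi(499).
499 = 499
phi(499) = 498

498


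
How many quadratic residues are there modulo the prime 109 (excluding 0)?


For prime p, the number of non-zero quadratic residues is (p-1)/2.
= (109-1)/2
= 54

54


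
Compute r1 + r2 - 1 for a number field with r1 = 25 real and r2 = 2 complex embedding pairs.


By Dirichlet's unit theorem:
rank = r1 + r2 - 1
= 25 + 2 - 1
= 26

26


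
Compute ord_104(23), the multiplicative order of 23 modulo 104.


We want ord_104(23), the smallest k >= 1 with 23^k = 1 mod 104.
n = 104 = 2^3 * 13, phi(104) = 48; the order divides phi(n).
Divisors of 48: 1, 2, 3, 4, 6, 8, 12, 16, 24, 48
Repeated squaring mod 104: 23^1 = 23, 23^2 = 9, 23^4 = 81, 23^8 = 9, 23^16 = 81, 23^32 = 9
Test divisors in increasing order:
  k=1: 23^1 = 23 mod 104
  k=2: 23^2 = 9 mod 104
  k=3: 23^3 = 9 * 23 = 103 mod 104
  k=4: 23^4 = 81 mod 104
  k=6: 23^6 = 81 * 9 = 1 mod 104  <- first divisor giving 1
Order = 6

6


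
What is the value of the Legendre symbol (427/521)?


p = 521 is prime, so compute (427/521) with the reciprocity algorithm (Jacobi-symbol steps: pull out 2s via (2/n), flip via reciprocity, reduce):
  reciprocity: (427/521) -> +(521/427)
  reduce: (94/427)
  pull out 2: (2/427) = -1  (since 427 mod 8 = 3)
  reciprocity: (47/427) -> -(427/47)
  reduce: (4/47)
  pull out 2: (2/47) = +1  (since 47 mod 8 = 7)
  pull out 2: (2/47) = +1  (since 47 mod 8 = 7)
  (1/47) = 1
Product of signs = 1
(427/521) = 1

1


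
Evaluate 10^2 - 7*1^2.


x^2 - d*y^2
= 10^2 - 7*1^2
= 100 - 7
= 93

93


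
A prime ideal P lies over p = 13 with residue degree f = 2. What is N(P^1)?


N(P^a) = p^(a*f)
= 13^(1*2)
= 13^2
= 169

169


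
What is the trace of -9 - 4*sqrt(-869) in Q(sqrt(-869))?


Tr(a + b*sqrt(d)) = (a + b*sqrt(d)) + (a - b*sqrt(d)) = 2a
= 2 * (-9)
= -18

-18


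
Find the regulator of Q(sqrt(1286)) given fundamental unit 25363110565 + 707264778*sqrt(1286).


epsilon = 25363110565 + 707264778*sqrt(1286)
= 5.0726e+10
R = ln(5.0726e+10)
= 24.6497

24.6497


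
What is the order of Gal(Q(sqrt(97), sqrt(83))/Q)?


The 2 square roots of distinct primes are multiplicatively independent over Q,
so [K:Q] = 2^2 and Gal(K/Q) is isomorphic to (Z/2Z)^2.
|Gal| = 2^2 = 4

4


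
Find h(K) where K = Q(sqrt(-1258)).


K = Q(sqrt(-1258)). d mod 4 = 2, so D = disc(K) = 4d = -5032
h(K) equals the number of primitive reduced positive-definite forms (a, b, c) = a*x^2 + b*x*y + c*y^2 with b^2 - 4ac = D,
where reduced means |b| <= a <= c, with b >= 0 whenever |b| = a or a = c, and primitive means gcd(a, b, c) = 1.
Reduced forces 3a^2 <= |D| = 5032, so 1 <= a <= 40; b must have the parity of D, and c = (b^2 - D)/(4a) must be an integer >= a.
Enumerate a = 1..40, b in [-a, a]:
  a=1: (1, 0, 1258)  [1]
  a=2: (2, 0, 629)  [1]
  a=3..6: none
  a=7: (7, -6, 181), (7, 6, 181)  [2]
  a=8..12: none
  a=13: (13, -8, 98), (13, 8, 98)  [2]
  a=14: (14, -8, 91), (14, 8, 91)  [2]
  a=15..16: none
  a=17: (17, 0, 74)  [1]
  a=18..25: none
  a=26: (26, -8, 49), (26, 8, 49)  [2]
  a=27..33: none
  a=34: (34, 0, 37)  [1]
  a=35..40: none
Total reduced forms: 1 + 1 + 2 + 2 + 2 + 1 + 2 + 1 = 12
h = 12

12


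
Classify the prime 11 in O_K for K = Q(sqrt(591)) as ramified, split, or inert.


K = Q(sqrt(591)). Since d mod 4 = 3, disc(K) = 2364.
Check p | disc: 2364 mod 11 = 10.
p does not divide disc. Compute Legendre symbol (d/p):
8^((11-1)/2) mod 11 = -1
(d/p) = -1, so p is inert: (p) stays prime with e=1, f=2, g=1.
Therefore p is inert.

inert


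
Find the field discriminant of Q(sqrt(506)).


For K = Q(sqrt(d)) with d squarefree: disc(K) = d if d = 1 mod 4, and disc(K) = 4d if d = 2 or 3 mod 4.
Here d = 506, and d mod 4 = 2.
d = 2 mod 4, not 1 (O_K = Z[sqrt(d)]), so disc(K) = 4d = 4 * (506) = 2024

2024


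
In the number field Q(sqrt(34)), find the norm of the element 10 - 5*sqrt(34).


N(a + b*sqrt(d)) = a^2 - d*b^2
= (10)^2 - (34)*(-5)^2
= 100 - 850
= -750

-750


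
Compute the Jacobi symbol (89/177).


Compute (89/177) via quadratic reciprocity:
  reciprocity: (89/177) -> +(177/89)
  reduce: (88/89)
  pull out 2: (2/89) = +1  (since 89 mod 8 = 1)
  pull out 2: (2/89) = +1  (since 89 mod 8 = 1)
  pull out 2: (2/89) = +1  (since 89 mod 8 = 1)
  reciprocity: (11/89) -> +(89/11)
  reduce: (1/11)
  (1/11) = 1
Product of signs = 1

1


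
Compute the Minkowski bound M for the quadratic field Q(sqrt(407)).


d = 407, d mod 4 = 3, so disc(K) = 4d = 1628; |disc(K)| = 1628
Real quadratic field, so n = 2, s = r2 = 0, r1 = 2
M = (n!/n^n) * (4/pi)^s * sqrt(|disc(K)|) = (2!/2^2) * (4/pi)^0 * sqrt(1628)
= 0.5 * 1.000000 * 40.348482
= 20.1742

20.1742


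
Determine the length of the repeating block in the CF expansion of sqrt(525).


Run the CF algorithm for sqrt(525).
a_0 = floor(sqrt(525)) = 22; set m_0=0, q_0=1.
Recurrence: m' = q*a - m,  q' = (d - m'^2)/q,  a' = floor((a_0 + m')/q').
  step 1: m=22, q=41, a=1
  step 2: m=19, q=4, a=10
  step 3: m=21, q=21, a=2
  step 4: m=21, q=4, a=10
  step 5: m=19, q=41, a=1
  step 6: m=22, q=1, a=44
a_6 = 2*a_0 = 44, so the period closes here.
sqrt(525) = [22; 1, 10, 2, 10, 1, 44]
Period length = 6

6


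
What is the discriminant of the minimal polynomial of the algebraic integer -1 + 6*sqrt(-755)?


The element -1 + 6*sqrt(-755) has minimal polynomial:
x^2 + 2*x + 27181
Discriminant = (2)^2 - 4*(27181)
= 4 - 108724
= -108720

-108720


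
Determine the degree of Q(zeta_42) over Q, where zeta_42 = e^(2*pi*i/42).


The degree equals Euler's totient phi(42).
42 = 2 * 3 * 7
phi(42) = 12

12


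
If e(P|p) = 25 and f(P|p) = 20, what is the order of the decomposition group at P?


|D_P| = e * f
= 25 * 20
= 500

500


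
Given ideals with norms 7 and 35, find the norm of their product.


N(IJ) = N(I) * N(J)
= 7 * 35
= 245

245


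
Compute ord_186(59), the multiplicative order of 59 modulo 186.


We want ord_186(59), the smallest k >= 1 with 59^k = 1 mod 186.
n = 186 = 2 * 3 * 31, phi(186) = 60; the order divides phi(n).
Divisors of 60: 1, 2, 3, 4, 5, 6, 10, 12, 15, 20, 30, 60
Repeated squaring mod 186: 59^1 = 59, 59^2 = 133, 59^4 = 19, 59^8 = 175, 59^16 = 121, 59^32 = 133
Test divisors in increasing order:
  k=1: 59^1 = 59 mod 186
  k=2: 59^2 = 133 mod 186
  k=3: 59^3 = 133 * 59 = 35 mod 186
  k=4: 59^4 = 19 mod 186
  k=5: 59^5 = 19 * 59 = 5 mod 186
  k=6: 59^6 = 19 * 133 = 109 mod 186
  k=10: 59^10 = 175 * 133 = 25 mod 186
  k=12: 59^12 = 175 * 19 = 163 mod 186
  k=15: 59^15 = 175 * 19 * 133 * 59 = 125 mod 186
  k=20: 59^20 = 121 * 19 = 67 mod 186
  k=30: 59^30 = 121 * 175 * 19 * 133 = 1 mod 186  <- first divisor giving 1
Order = 30

30


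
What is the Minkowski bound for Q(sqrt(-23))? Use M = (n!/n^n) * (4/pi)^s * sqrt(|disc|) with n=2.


d = -23, d mod 4 = 1, so disc(K) = d = -23; |disc(K)| = 23
Imaginary quadratic field, so n = 2, s = r2 = 1, r1 = 0
M = (n!/n^n) * (4/pi)^s * sqrt(|disc(K)|) = (2!/2^2) * (4/pi)^1 * sqrt(23)
= 0.5 * 1.273240 * 4.795832
= 3.0531

3.0531


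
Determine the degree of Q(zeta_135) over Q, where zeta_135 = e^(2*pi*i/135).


The degree equals Euler's totient phi(135).
135 = 3^3 * 5
phi(135) = 72

72


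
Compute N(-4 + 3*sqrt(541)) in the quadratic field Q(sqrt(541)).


N(a + b*sqrt(d)) = a^2 - d*b^2
= (-4)^2 - (541)*(3)^2
= 16 - 4869
= -4853

-4853


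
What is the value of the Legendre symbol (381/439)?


p = 439 is prime, so compute (381/439) with the reciprocity algorithm (Jacobi-symbol steps: pull out 2s via (2/n), flip via reciprocity, reduce):
  reciprocity: (381/439) -> +(439/381)
  reduce: (58/381)
  pull out 2: (2/381) = -1  (since 381 mod 8 = 5)
  reciprocity: (29/381) -> +(381/29)
  reduce: (4/29)
  pull out 2: (2/29) = -1  (since 29 mod 8 = 5)
  pull out 2: (2/29) = -1  (since 29 mod 8 = 5)
  (1/29) = 1
Product of signs = -1
(381/439) = -1

-1


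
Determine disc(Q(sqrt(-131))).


For K = Q(sqrt(d)) with d squarefree: disc(K) = d if d = 1 mod 4, and disc(K) = 4d if d = 2 or 3 mod 4.
Here d = -131, and d mod 4 = 1.
d = 1 mod 4 (O_K = Z[(1+sqrt(d))/2]), so disc(K) = d = -131

-131


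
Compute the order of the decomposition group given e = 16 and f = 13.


|D_P| = e * f
= 16 * 13
= 208

208


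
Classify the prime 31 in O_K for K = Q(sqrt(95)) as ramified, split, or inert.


K = Q(sqrt(95)). Since d mod 4 = 3, disc(K) = 380.
Check p | disc: 380 mod 31 = 8.
p does not divide disc. Compute Legendre symbol (d/p):
2^((31-1)/2) mod 31 = 1
(d/p) = 1, so p splits: (p) = P*P' with e=1, f=1, g=2.
Therefore p is split.

split


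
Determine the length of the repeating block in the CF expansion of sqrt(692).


Run the CF algorithm for sqrt(692).
a_0 = floor(sqrt(692)) = 26; set m_0=0, q_0=1.
Recurrence: m' = q*a - m,  q' = (d - m'^2)/q,  a' = floor((a_0 + m')/q').
  step 1: m=26, q=16, a=3
  step 2: m=22, q=13, a=3
  step 3: m=17, q=31, a=1
  step 4: m=14, q=16, a=2
  step 5: m=18, q=23, a=1
  step 6: m=5, q=29, a=1
  step 7: m=24, q=4, a=12
  step 8: m=24, q=29, a=1
  step 9: m=5, q=23, a=1
  step 10: m=18, q=16, a=2
  step 11: m=14, q=31, a=1
  step 12: m=17, q=13, a=3
  step 13: m=22, q=16, a=3
  step 14: m=26, q=1, a=52
a_14 = 2*a_0 = 52, so the period closes here.
sqrt(692) = [26; 3, 3, 1, 2, 1, 1, 12, 1, 1, 2, 1, 3, 3, 52]
Period length = 14

14


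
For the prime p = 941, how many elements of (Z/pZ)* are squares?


For prime p, the number of non-zero quadratic residues is (p-1)/2.
= (941-1)/2
= 470

470


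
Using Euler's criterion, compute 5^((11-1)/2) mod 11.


p = 11 is prime and the exponent is (p-1)/2 = 5, so by Euler's criterion 5^5 = (5/11) = +1 or -1 mod 11.
Compute by square-and-multiply:
  5 = 4 + 1 (binary 101)
  Repeated squaring mod 11: 5^1 = 5, 5^2 = 3, 5^4 = 9
  5^5 = 5^4 * 5^1 = 9 * 5 mod 11
    9 * 5 = 45 = 1 mod 11
  5^5 = 1 mod 11
Result 1: 5 is a quadratic residue mod 11.
5^5 mod 11 = 1

1


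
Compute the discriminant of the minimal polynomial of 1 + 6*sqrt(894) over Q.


The element 1 + 6*sqrt(894) has minimal polynomial:
x^2 - 2*x - 32183
Discriminant = (-2)^2 - 4*(-32183)
= 4 + 128732
= 128736

128736


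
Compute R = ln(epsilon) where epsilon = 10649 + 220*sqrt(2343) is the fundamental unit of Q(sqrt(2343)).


epsilon = 10649 + 220*sqrt(2343)
= 21298.0000
R = ln(21298.0000)
= 9.9664

9.9664


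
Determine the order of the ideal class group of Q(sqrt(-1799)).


K = Q(sqrt(-1799)). d mod 4 = 1, so D = disc(K) = d = -1799
h(K) equals the number of primitive reduced positive-definite forms (a, b, c) = a*x^2 + b*x*y + c*y^2 with b^2 - 4ac = D,
where reduced means |b| <= a <= c, with b >= 0 whenever |b| = a or a = c, and primitive means gcd(a, b, c) = 1.
Reduced forces 3a^2 <= |D| = 1799, so 1 <= a <= 24; b must have the parity of D, and c = (b^2 - D)/(4a) must be an integer >= a.
Enumerate a = 1..24, b in [-a, a]:
  a=1: (1, 1, 450)  [1]
  a=2: (2, -1, 225), (2, 1, 225)  [2]
  a=3: (3, -1, 150), (3, 1, 150)  [2]
  a=4: (4, -3, 113), (4, 3, 113)  [2]
  a=5: (5, -1, 90), (5, 1, 90)  [2]
  a=6: (6, -5, 76), (6, -1, 75), (6, 1, 75), (6, 5, 76)  [4]
  a=7: (7, 7, 66)  [1]
  a=8: (8, -5, 57), (8, 5, 57)  [2]
  a=9: (9, -1, 50), (9, 1, 50)  [2]
  a=10: (10, -9, 47), (10, -1, 45), (10, 1, 45), (10, 9, 47)  [4]
  a=11: (11, -7, 42), (11, 7, 42)  [2]
  a=12: (12, -11, 40), (12, -5, 38), (12, 5, 38), (12, 11, 40)  [4]
  a=13: none
  a=14: (14, -7, 33), (14, 7, 33)  [2]
  a=15: (15, -11, 32), (15, -1, 30), (15, 1, 30), (15, 11, 32)  [4]
  a=16: (16, -11, 30), (16, 11, 30)  [2]
  a=17: none
  a=18: (18, -17, 29), (18, -1, 25), (18, 1, 25), (18, 17, 29)  [4]
  a=19: (19, -5, 24), (19, 5, 24)  [2]
  a=20: (20, -19, 27), (20, -11, 24), (20, 11, 24), (20, 19, 27)  [4]
  a=21: (21, -7, 22), (21, 7, 22)  [2]
  a=22: (22, -15, 23), (22, 15, 23)  [2]
  a=23..24: none
Total reduced forms: 1 + 2 + 2 + 2 + 2 + 4 + 1 + 2 + 2 + 4 + 2 + 4 + 2 + 4 + 2 + 4 + 2 + 4 + 2 + 2 = 50
h = 50

50


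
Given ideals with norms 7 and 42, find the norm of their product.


N(IJ) = N(I) * N(J)
= 7 * 42
= 294

294


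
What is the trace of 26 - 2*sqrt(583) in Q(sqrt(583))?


Tr(a + b*sqrt(d)) = (a + b*sqrt(d)) + (a - b*sqrt(d)) = 2a
= 2 * (26)
= 52

52


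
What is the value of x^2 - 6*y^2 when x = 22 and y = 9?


x^2 - d*y^2
= 22^2 - 6*9^2
= 484 - 486
= -2

-2


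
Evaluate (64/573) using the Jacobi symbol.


Compute (64/573) via quadratic reciprocity:
  pull out 2: (2/573) = -1  (since 573 mod 8 = 5)
  pull out 2: (2/573) = -1  (since 573 mod 8 = 5)
  pull out 2: (2/573) = -1  (since 573 mod 8 = 5)
  pull out 2: (2/573) = -1  (since 573 mod 8 = 5)
  pull out 2: (2/573) = -1  (since 573 mod 8 = 5)
  pull out 2: (2/573) = -1  (since 573 mod 8 = 5)
  (1/573) = 1
Product of signs = 1

1


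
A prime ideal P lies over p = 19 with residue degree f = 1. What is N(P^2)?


N(P^a) = p^(a*f)
= 19^(2*1)
= 19^2
= 361

361


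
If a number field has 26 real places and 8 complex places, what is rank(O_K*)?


By Dirichlet's unit theorem:
rank = r1 + r2 - 1
= 26 + 8 - 1
= 33

33


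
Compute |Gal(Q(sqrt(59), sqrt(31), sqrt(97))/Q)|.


The 3 square roots of distinct primes are multiplicatively independent over Q,
so [K:Q] = 2^3 and Gal(K/Q) is isomorphic to (Z/2Z)^3.
|Gal| = 2^3 = 8

8


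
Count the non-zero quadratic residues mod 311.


For prime p, the number of non-zero quadratic residues is (p-1)/2.
= (311-1)/2
= 155

155


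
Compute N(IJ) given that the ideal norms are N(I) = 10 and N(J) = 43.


N(IJ) = N(I) * N(J)
= 10 * 43
= 430

430


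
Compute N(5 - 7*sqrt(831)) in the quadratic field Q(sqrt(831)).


N(a + b*sqrt(d)) = a^2 - d*b^2
= (5)^2 - (831)*(-7)^2
= 25 - 40719
= -40694

-40694


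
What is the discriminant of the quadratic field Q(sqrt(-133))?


For K = Q(sqrt(d)) with d squarefree: disc(K) = d if d = 1 mod 4, and disc(K) = 4d if d = 2 or 3 mod 4.
Here d = -133, and d mod 4 = 3.
d = 3 mod 4, not 1 (O_K = Z[sqrt(d)]), so disc(K) = 4d = 4 * (-133) = -532

-532


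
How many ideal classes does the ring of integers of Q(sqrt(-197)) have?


K = Q(sqrt(-197)). d mod 4 = 3, so D = disc(K) = 4d = -788
h(K) equals the number of primitive reduced positive-definite forms (a, b, c) = a*x^2 + b*x*y + c*y^2 with b^2 - 4ac = D,
where reduced means |b| <= a <= c, with b >= 0 whenever |b| = a or a = c, and primitive means gcd(a, b, c) = 1.
Reduced forces 3a^2 <= |D| = 788, so 1 <= a <= 16; b must have the parity of D, and c = (b^2 - D)/(4a) must be an integer >= a.
Enumerate a = 1..16, b in [-a, a]:
  a=1: (1, 0, 197)  [1]
  a=2: (2, 2, 99)  [1]
  a=3: (3, -2, 66), (3, 2, 66)  [2]
  a=4..5: none
  a=6: (6, -2, 33), (6, 2, 33)  [2]
  a=7..8: none
  a=9: (9, -2, 22), (9, 2, 22)  [2]
  a=10: none
  a=11: (11, -2, 18), (11, 2, 18)  [2]
  a=12..16: none
Total reduced forms: 1 + 1 + 2 + 2 + 2 + 2 = 10
h = 10

10


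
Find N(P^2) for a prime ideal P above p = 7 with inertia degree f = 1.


N(P^a) = p^(a*f)
= 7^(2*1)
= 7^2
= 49

49


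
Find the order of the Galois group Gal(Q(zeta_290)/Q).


|Gal(Q(zeta_290)/Q)| = phi(290)
= 112

112


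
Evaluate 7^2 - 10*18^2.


x^2 - d*y^2
= 7^2 - 10*18^2
= 49 - 3240
= -3191

-3191


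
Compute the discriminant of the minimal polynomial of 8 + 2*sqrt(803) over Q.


The element 8 + 2*sqrt(803) has minimal polynomial:
x^2 - 16*x - 3148
Discriminant = (-16)^2 - 4*(-3148)
= 256 + 12592
= 12848

12848


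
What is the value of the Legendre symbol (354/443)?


p = 443 is prime, so compute (354/443) with the reciprocity algorithm (Jacobi-symbol steps: pull out 2s via (2/n), flip via reciprocity, reduce):
  pull out 2: (2/443) = -1  (since 443 mod 8 = 3)
  reciprocity: (177/443) -> +(443/177)
  reduce: (89/177)
  reciprocity: (89/177) -> +(177/89)
  reduce: (88/89)
  pull out 2: (2/89) = +1  (since 89 mod 8 = 1)
  pull out 2: (2/89) = +1  (since 89 mod 8 = 1)
  pull out 2: (2/89) = +1  (since 89 mod 8 = 1)
  reciprocity: (11/89) -> +(89/11)
  reduce: (1/11)
  (1/11) = 1
Product of signs = -1
(354/443) = -1

-1


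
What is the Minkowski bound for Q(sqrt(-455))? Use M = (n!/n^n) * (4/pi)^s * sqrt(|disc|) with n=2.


d = -455, d mod 4 = 1, so disc(K) = d = -455; |disc(K)| = 455
Imaginary quadratic field, so n = 2, s = r2 = 1, r1 = 0
M = (n!/n^n) * (4/pi)^s * sqrt(|disc(K)|) = (2!/2^2) * (4/pi)^1 * sqrt(455)
= 0.5 * 1.273240 * 21.330729
= 13.5796

13.5796


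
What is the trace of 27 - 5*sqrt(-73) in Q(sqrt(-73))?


Tr(a + b*sqrt(d)) = (a + b*sqrt(d)) + (a - b*sqrt(d)) = 2a
= 2 * (27)
= 54

54


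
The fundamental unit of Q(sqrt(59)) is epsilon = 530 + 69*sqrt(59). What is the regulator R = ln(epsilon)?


epsilon = 530 + 69*sqrt(59)
= 1059.9991
R = ln(1059.9991)
= 6.9660

6.9660


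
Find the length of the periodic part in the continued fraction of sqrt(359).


Run the CF algorithm for sqrt(359).
a_0 = floor(sqrt(359)) = 18; set m_0=0, q_0=1.
Recurrence: m' = q*a - m,  q' = (d - m'^2)/q,  a' = floor((a_0 + m')/q').
  step 1: m=18, q=35, a=1
  step 2: m=17, q=2, a=17
  step 3: m=17, q=35, a=1
  step 4: m=18, q=1, a=36
a_4 = 2*a_0 = 36, so the period closes here.
sqrt(359) = [18; 1, 17, 1, 36]
Period length = 4

4


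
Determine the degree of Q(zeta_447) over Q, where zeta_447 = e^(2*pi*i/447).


The degree equals Euler's totient phi(447).
447 = 3 * 149
phi(447) = 296

296


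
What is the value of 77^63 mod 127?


p = 127 is prime and the exponent is (p-1)/2 = 63, so by Euler's criterion 77^63 = (77/127) = +1 or -1 mod 127.
Compute by square-and-multiply:
  63 = 32 + 16 + 8 + 4 + 2 + 1 (binary 111111)
  Repeated squaring mod 127: 77^1 = 77, 77^2 = 87, 77^4 = 76, 77^8 = 61, 77^16 = 38, 77^32 = 47
  77^63 = 77^32 * 77^16 * 77^8 * 77^4 * 77^2 * 77^1 = 47 * 38 * 61 * 76 * 87 * 77 mod 127
    47 * 38 = 1786 = 8 mod 127
    8 * 61 = 488 = 107 mod 127
    107 * 76 = 8132 = 4 mod 127
    4 * 87 = 348 = 94 mod 127
    94 * 77 = 7238 = 126 mod 127
  77^63 = 126 mod 127
Result 126 = p - 1 = -1 mod 127: 77 is a quadratic non-residue mod 127. As a residue in [0, p-1] the value is 126.
77^63 mod 127 = 126

126


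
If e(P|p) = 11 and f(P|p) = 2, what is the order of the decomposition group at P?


|D_P| = e * f
= 11 * 2
= 22

22


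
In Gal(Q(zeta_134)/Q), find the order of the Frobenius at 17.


The Frobenius at p in Gal(Q(zeta_n)/Q) = (Z/nZ)* is the class of p, so its order is ord_134(17), the smallest k >= 1 with 17^k = 1 mod 134.
n = 134 = 2 * 67, phi(134) = 66; the order divides phi(n).
Divisors of 66: 1, 2, 3, 6, 11, 22, 33, 66
Repeated squaring mod 134: 17^1 = 17, 17^2 = 21, 17^4 = 39, 17^8 = 47, 17^16 = 65, 17^32 = 71, 17^64 = 83
Test divisors in increasing order:
  k=1: 17^1 = 17 mod 134
  k=2: 17^2 = 21 mod 134
  k=3: 17^3 = 21 * 17 = 89 mod 134
  k=6: 17^6 = 39 * 21 = 15 mod 134
  k=11: 17^11 = 47 * 21 * 17 = 29 mod 134
  k=22: 17^22 = 65 * 39 * 21 = 37 mod 134
  k=33: 17^33 = 71 * 17 = 1 mod 134  <- first divisor giving 1
Order = 33

33


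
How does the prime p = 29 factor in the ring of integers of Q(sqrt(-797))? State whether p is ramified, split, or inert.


K = Q(sqrt(-797)). Since d mod 4 = 3, disc(K) = -3188.
Check p | disc: -3188 mod 29 = 2.
p does not divide disc. Compute Legendre symbol (d/p):
15^((29-1)/2) mod 29 = -1
(d/p) = -1, so p is inert: (p) stays prime with e=1, f=2, g=1.
Therefore p is inert.

inert


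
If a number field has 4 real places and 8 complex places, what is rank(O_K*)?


By Dirichlet's unit theorem:
rank = r1 + r2 - 1
= 4 + 8 - 1
= 11

11


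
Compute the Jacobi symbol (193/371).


Compute (193/371) via quadratic reciprocity:
  reciprocity: (193/371) -> +(371/193)
  reduce: (178/193)
  pull out 2: (2/193) = +1  (since 193 mod 8 = 1)
  reciprocity: (89/193) -> +(193/89)
  reduce: (15/89)
  reciprocity: (15/89) -> +(89/15)
  reduce: (14/15)
  pull out 2: (2/15) = +1  (since 15 mod 8 = 7)
  reciprocity: (7/15) -> -(15/7)
  reduce: (1/7)
  (1/7) = 1
Product of signs = -1

-1


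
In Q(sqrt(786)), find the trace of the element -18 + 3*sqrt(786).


Tr(a + b*sqrt(d)) = (a + b*sqrt(d)) + (a - b*sqrt(d)) = 2a
= 2 * (-18)
= -36

-36


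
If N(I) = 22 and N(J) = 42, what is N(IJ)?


N(IJ) = N(I) * N(J)
= 22 * 42
= 924

924


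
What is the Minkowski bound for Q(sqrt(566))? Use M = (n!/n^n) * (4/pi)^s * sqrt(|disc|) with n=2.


d = 566, d mod 4 = 2, so disc(K) = 4d = 2264; |disc(K)| = 2264
Real quadratic field, so n = 2, s = r2 = 0, r1 = 2
M = (n!/n^n) * (4/pi)^s * sqrt(|disc(K)|) = (2!/2^2) * (4/pi)^0 * sqrt(2264)
= 0.5 * 1.000000 * 47.581509
= 23.7908

23.7908


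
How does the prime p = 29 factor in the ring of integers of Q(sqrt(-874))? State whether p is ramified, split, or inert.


K = Q(sqrt(-874)). Since d mod 4 = 2, disc(K) = -3496.
Check p | disc: -3496 mod 29 = 13.
p does not divide disc. Compute Legendre symbol (d/p):
25^((29-1)/2) mod 29 = 1
(d/p) = 1, so p splits: (p) = P*P' with e=1, f=1, g=2.
Therefore p is split.

split


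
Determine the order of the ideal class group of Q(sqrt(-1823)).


K = Q(sqrt(-1823)). d mod 4 = 1, so D = disc(K) = d = -1823
h(K) equals the number of primitive reduced positive-definite forms (a, b, c) = a*x^2 + b*x*y + c*y^2 with b^2 - 4ac = D,
where reduced means |b| <= a <= c, with b >= 0 whenever |b| = a or a = c, and primitive means gcd(a, b, c) = 1.
Reduced forces 3a^2 <= |D| = 1823, so 1 <= a <= 24; b must have the parity of D, and c = (b^2 - D)/(4a) must be an integer >= a.
Enumerate a = 1..24, b in [-a, a]:
  a=1: (1, 1, 456)  [1]
  a=2: (2, -1, 228), (2, 1, 228)  [2]
  a=3: (3, -1, 152), (3, 1, 152)  [2]
  a=4: (4, -1, 114), (4, 1, 114)  [2]
  a=5: none
  a=6: (6, -5, 77), (6, -1, 76), (6, 1, 76), (6, 5, 77)  [4]
  a=7: (7, -5, 66), (7, 5, 66)  [2]
  a=8: (8, -1, 57), (8, 1, 57)  [2]
  a=9: (9, -7, 52), (9, 7, 52)  [2]
  a=10: none
  a=11: (11, -5, 42), (11, 5, 42)  [2]
  a=12: (12, -7, 39), (12, -1, 38), (12, 1, 38), (12, 7, 39)  [4]
  a=13: (13, -7, 36), (13, 7, 36)  [2]
  a=14: (14, -9, 34), (14, -5, 33), (14, 5, 33), (14, 9, 34)  [4]
  a=15: none
  a=16: (16, -15, 32), (16, 15, 32)  [2]
  a=17: (17, -9, 28), (17, 9, 28)  [2]
  a=18: (18, -11, 27), (18, -7, 26), (18, 7, 26), (18, 11, 27)  [4]
  a=19: (19, -1, 24), (19, 1, 24)  [2]
  a=20: none
  a=21: (21, -19, 26), (21, -5, 22), (21, 5, 22), (21, 19, 26)  [4]
  a=22: (22, -17, 24), (22, 17, 24)  [2]
  a=23..24: none
Total reduced forms: 1 + 2 + 2 + 2 + 4 + 2 + 2 + 2 + 2 + 4 + 2 + 4 + 2 + 2 + 4 + 2 + 4 + 2 = 45
h = 45

45


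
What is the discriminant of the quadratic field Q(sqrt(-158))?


For K = Q(sqrt(d)) with d squarefree: disc(K) = d if d = 1 mod 4, and disc(K) = 4d if d = 2 or 3 mod 4.
Here d = -158, and d mod 4 = 2.
d = 2 mod 4, not 1 (O_K = Z[sqrt(d)]), so disc(K) = 4d = 4 * (-158) = -632

-632


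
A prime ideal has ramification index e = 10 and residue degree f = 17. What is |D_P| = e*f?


|D_P| = e * f
= 10 * 17
= 170

170


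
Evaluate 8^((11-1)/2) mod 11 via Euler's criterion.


p = 11 is prime and the exponent is (p-1)/2 = 5, so by Euler's criterion 8^5 = (8/11) = +1 or -1 mod 11.
Compute by square-and-multiply:
  5 = 4 + 1 (binary 101)
  Repeated squaring mod 11: 8^1 = 8, 8^2 = 9, 8^4 = 4
  8^5 = 8^4 * 8^1 = 4 * 8 mod 11
    4 * 8 = 32 = 10 mod 11
  8^5 = 10 mod 11
Result 10 = p - 1 = -1 mod 11: 8 is a quadratic non-residue mod 11. As a residue in [0, p-1] the value is 10.
8^5 mod 11 = 10

10


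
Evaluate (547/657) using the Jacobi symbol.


Compute (547/657) via quadratic reciprocity:
  reciprocity: (547/657) -> +(657/547)
  reduce: (110/547)
  pull out 2: (2/547) = -1  (since 547 mod 8 = 3)
  reciprocity: (55/547) -> -(547/55)
  reduce: (52/55)
  pull out 2: (2/55) = +1  (since 55 mod 8 = 7)
  pull out 2: (2/55) = +1  (since 55 mod 8 = 7)
  reciprocity: (13/55) -> +(55/13)
  reduce: (3/13)
  reciprocity: (3/13) -> +(13/3)
  reduce: (1/3)
  (1/3) = 1
Product of signs = 1

1


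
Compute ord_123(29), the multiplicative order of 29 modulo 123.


We want ord_123(29), the smallest k >= 1 with 29^k = 1 mod 123.
n = 123 = 3 * 41, phi(123) = 80; the order divides phi(n).
Divisors of 80: 1, 2, 4, 5, 8, 10, 16, 20, 40, 80
Repeated squaring mod 123: 29^1 = 29, 29^2 = 103, 29^4 = 31, 29^8 = 100, 29^16 = 37, 29^32 = 16, 29^64 = 10
Test divisors in increasing order:
  k=1: 29^1 = 29 mod 123
  k=2: 29^2 = 103 mod 123
  k=4: 29^4 = 31 mod 123
  k=5: 29^5 = 31 * 29 = 38 mod 123
  k=8: 29^8 = 100 mod 123
  k=10: 29^10 = 100 * 103 = 91 mod 123
  k=16: 29^16 = 37 mod 123
  k=20: 29^20 = 37 * 31 = 40 mod 123
  k=40: 29^40 = 16 * 100 = 1 mod 123  <- first divisor giving 1
Order = 40

40


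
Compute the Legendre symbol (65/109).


p = 109 is prime, so compute (65/109) with the reciprocity algorithm (Jacobi-symbol steps: pull out 2s via (2/n), flip via reciprocity, reduce):
  reciprocity: (65/109) -> +(109/65)
  reduce: (44/65)
  pull out 2: (2/65) = +1  (since 65 mod 8 = 1)
  pull out 2: (2/65) = +1  (since 65 mod 8 = 1)
  reciprocity: (11/65) -> +(65/11)
  reduce: (10/11)
  pull out 2: (2/11) = -1  (since 11 mod 8 = 3)
  reciprocity: (5/11) -> +(11/5)
  reduce: (1/5)
  (1/5) = 1
Product of signs = -1
(65/109) = -1

-1


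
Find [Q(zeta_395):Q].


The degree equals Euler's totient phi(395).
395 = 5 * 79
phi(395) = 312

312


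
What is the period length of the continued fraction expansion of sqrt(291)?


Run the CF algorithm for sqrt(291).
a_0 = floor(sqrt(291)) = 17; set m_0=0, q_0=1.
Recurrence: m' = q*a - m,  q' = (d - m'^2)/q,  a' = floor((a_0 + m')/q').
  step 1: m=17, q=2, a=17
  step 2: m=17, q=1, a=34
a_2 = 2*a_0 = 34, so the period closes here.
sqrt(291) = [17; 17, 34]
Period length = 2

2


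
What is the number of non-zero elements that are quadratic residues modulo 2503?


For prime p, the number of non-zero quadratic residues is (p-1)/2.
= (2503-1)/2
= 1251

1251


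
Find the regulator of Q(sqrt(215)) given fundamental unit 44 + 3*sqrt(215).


epsilon = 44 + 3*sqrt(215)
= 87.9886
R = ln(87.9886)
= 4.4772

4.4772


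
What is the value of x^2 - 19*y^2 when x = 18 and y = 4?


x^2 - d*y^2
= 18^2 - 19*4^2
= 324 - 304
= 20

20


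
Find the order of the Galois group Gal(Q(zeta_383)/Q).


|Gal(Q(zeta_383)/Q)| = phi(383)
= 382

382


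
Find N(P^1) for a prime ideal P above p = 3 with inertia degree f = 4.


N(P^a) = p^(a*f)
= 3^(1*4)
= 3^4
= 81

81


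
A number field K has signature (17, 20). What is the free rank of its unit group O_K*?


By Dirichlet's unit theorem:
rank = r1 + r2 - 1
= 17 + 20 - 1
= 36

36


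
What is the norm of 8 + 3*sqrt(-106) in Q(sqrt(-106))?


N(a + b*sqrt(d)) = a^2 - d*b^2
= (8)^2 - (-106)*(3)^2
= 64 + 954
= 1018

1018


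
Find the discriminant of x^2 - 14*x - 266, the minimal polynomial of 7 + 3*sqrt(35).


The element 7 + 3*sqrt(35) has minimal polynomial:
x^2 - 14*x - 266
Discriminant = (-14)^2 - 4*(-266)
= 196 + 1064
= 1260

1260


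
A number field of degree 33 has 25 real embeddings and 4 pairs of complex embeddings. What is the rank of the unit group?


By Dirichlet's unit theorem:
rank = r1 + r2 - 1
= 25 + 4 - 1
= 28

28


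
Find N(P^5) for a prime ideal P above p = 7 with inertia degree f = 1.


N(P^a) = p^(a*f)
= 7^(5*1)
= 7^5
= 16807

16807


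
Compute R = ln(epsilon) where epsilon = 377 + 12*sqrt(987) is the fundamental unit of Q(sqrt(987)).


epsilon = 377 + 12*sqrt(987)
= 753.9987
R = ln(753.9987)
= 6.6254

6.6254


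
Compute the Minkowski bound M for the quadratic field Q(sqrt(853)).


d = 853, d mod 4 = 1, so disc(K) = d = 853; |disc(K)| = 853
Real quadratic field, so n = 2, s = r2 = 0, r1 = 2
M = (n!/n^n) * (4/pi)^s * sqrt(|disc(K)|) = (2!/2^2) * (4/pi)^0 * sqrt(853)
= 0.5 * 1.000000 * 29.206164
= 14.6031

14.6031


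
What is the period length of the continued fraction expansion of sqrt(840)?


Run the CF algorithm for sqrt(840).
a_0 = floor(sqrt(840)) = 28; set m_0=0, q_0=1.
Recurrence: m' = q*a - m,  q' = (d - m'^2)/q,  a' = floor((a_0 + m')/q').
  step 1: m=28, q=56, a=1
  step 2: m=28, q=1, a=56
a_2 = 2*a_0 = 56, so the period closes here.
sqrt(840) = [28; 1, 56]
Period length = 2

2


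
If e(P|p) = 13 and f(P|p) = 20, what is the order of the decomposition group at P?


|D_P| = e * f
= 13 * 20
= 260

260


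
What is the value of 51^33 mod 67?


p = 67 is prime and the exponent is (p-1)/2 = 33, so by Euler's criterion 51^33 = (51/67) = +1 or -1 mod 67.
Compute by square-and-multiply:
  33 = 32 + 1 (binary 100001)
  Repeated squaring mod 67: 51^1 = 51, 51^2 = 55, 51^4 = 10, 51^8 = 33, 51^16 = 17, 51^32 = 21
  51^33 = 51^32 * 51^1 = 21 * 51 mod 67
    21 * 51 = 1071 = 66 mod 67
  51^33 = 66 mod 67
Result 66 = p - 1 = -1 mod 67: 51 is a quadratic non-residue mod 67. As a residue in [0, p-1] the value is 66.
51^33 mod 67 = 66

66
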